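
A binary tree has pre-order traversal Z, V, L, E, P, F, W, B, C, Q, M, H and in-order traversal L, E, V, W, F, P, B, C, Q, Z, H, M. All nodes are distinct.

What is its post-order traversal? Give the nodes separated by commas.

E, L, W, F, Q, C, B, P, V, H, M, Z

The first element of pre-order is the root; it splits in-order into left and right subtrees.
Root Z: left subtree has 9 nodes {L, E, V, W, F, P, B, C, Q}, right has 2 {H, M}.
  Root V: left subtree has 2 nodes {L, E}, right has 6 {W, F, P, B, C, Q}.
    Root L: left subtree has 0 nodes { }, right has 1 {E}.
    Root P: left subtree has 2 nodes {W, F}, right has 3 {B, C, Q}.
      Root F: left subtree has 1 node {W}, right has 0 { }.
      Root B: left subtree has 0 nodes { }, right has 2 {C, Q}.
        Root C: left subtree has 0 nodes { }, right has 1 {Q}.
  Root M: left subtree has 1 node {H}, right has 0 { }.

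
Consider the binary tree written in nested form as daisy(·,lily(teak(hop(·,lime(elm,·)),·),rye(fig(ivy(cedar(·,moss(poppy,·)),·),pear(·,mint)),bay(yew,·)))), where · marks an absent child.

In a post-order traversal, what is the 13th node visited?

Post-order visits the left subtree, then the right subtree, then the node.
At daisy: no left child.
At daisy: go right to lily.
  At lily: go left to teak.
    At teak: go left to hop.
      At hop: no left child.
      At hop: go right to lime.
        At lime: go left to elm.
          elm is a leaf — visit elm.
        At lime: no right child.
        Visit lime.
      Visit hop.
    At teak: no right child.
    Visit teak.
  At lily: go right to rye.
    At rye: go left to fig.
      At fig: go left to ivy.
        At ivy: go left to cedar.
          At cedar: no left child.
          At cedar: go right to moss.
            At moss: go left to poppy.
              poppy is a leaf — visit poppy.
            At moss: no right child.
            Visit moss.
          Visit cedar.
        At ivy: no right child.
        Visit ivy.
      At fig: go right to pear.
        At pear: no left child.
        At pear: go right to mint.
          mint is a leaf — visit mint.
        Visit pear.
      Visit fig.
    At rye: go right to bay.
      At bay: go left to yew.
        yew is a leaf — visit yew.
      At bay: no right child.
      Visit bay.
    Visit rye.
  Visit lily.
Visit daisy.
Full post-order sequence: elm, lime, hop, teak, poppy, moss, cedar, ivy, mint, pear, fig, yew, bay, rye, lily, daisy.

bay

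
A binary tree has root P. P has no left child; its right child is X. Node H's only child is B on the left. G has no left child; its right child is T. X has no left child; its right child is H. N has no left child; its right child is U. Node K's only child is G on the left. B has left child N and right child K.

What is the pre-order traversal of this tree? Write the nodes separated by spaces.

P X H B N U K G T

Pre-order visits the node, then its left subtree, then its right subtree.
Visit P.
At P: no left child.
At P: go right to X.
  Visit X.
  At X: no left child.
  At X: go right to H.
    Visit H.
    At H: go left to B.
      Visit B.
      At B: go left to N.
        Visit N.
        At N: no left child.
        At N: go right to U.
          U is a leaf — visit U.
      At B: go right to K.
        Visit K.
        At K: go left to G.
          Visit G.
          At G: no left child.
          At G: go right to T.
            T is a leaf — visit T.
        At K: no right child.
    At H: no right child.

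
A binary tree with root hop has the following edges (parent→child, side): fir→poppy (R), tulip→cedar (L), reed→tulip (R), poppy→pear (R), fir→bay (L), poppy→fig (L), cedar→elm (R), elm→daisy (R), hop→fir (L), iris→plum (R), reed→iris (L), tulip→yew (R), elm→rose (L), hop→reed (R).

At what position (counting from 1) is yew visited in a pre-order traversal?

15

Pre-order visits the node, then its left subtree, then its right subtree.
Visit hop.
At hop: go left to fir.
  Visit fir.
  At fir: go left to bay.
    bay is a leaf — visit bay.
  At fir: go right to poppy.
    Visit poppy.
    At poppy: go left to fig.
      fig is a leaf — visit fig.
    At poppy: go right to pear.
      pear is a leaf — visit pear.
At hop: go right to reed.
  Visit reed.
  At reed: go left to iris.
    Visit iris.
    At iris: no left child.
    At iris: go right to plum.
      plum is a leaf — visit plum.
  At reed: go right to tulip.
    Visit tulip.
    At tulip: go left to cedar.
      Visit cedar.
      At cedar: no left child.
      At cedar: go right to elm.
        Visit elm.
        At elm: go left to rose.
          rose is a leaf — visit rose.
        At elm: go right to daisy.
          daisy is a leaf — visit daisy.
    At tulip: go right to yew.
      yew is a leaf — visit yew.
Full pre-order sequence: hop, fir, bay, poppy, fig, pear, reed, iris, plum, tulip, cedar, elm, rose, daisy, yew.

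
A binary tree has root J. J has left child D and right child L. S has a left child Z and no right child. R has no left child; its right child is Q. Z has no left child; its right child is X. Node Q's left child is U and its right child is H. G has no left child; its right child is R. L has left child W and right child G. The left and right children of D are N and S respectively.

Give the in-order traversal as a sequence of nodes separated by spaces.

N D Z X S J W L G R U Q H

In-order visits the left subtree, then the node, then the right subtree.
At J: go left to D.
  At D: go left to N.
    N is a leaf — visit N.
  Visit D.
  At D: go right to S.
    At S: go left to Z.
      At Z: no left child.
      Visit Z.
      At Z: go right to X.
        X is a leaf — visit X.
    Visit S.
    At S: no right child.
Visit J.
At J: go right to L.
  At L: go left to W.
    W is a leaf — visit W.
  Visit L.
  At L: go right to G.
    At G: no left child.
    Visit G.
    At G: go right to R.
      At R: no left child.
      Visit R.
      At R: go right to Q.
        At Q: go left to U.
          U is a leaf — visit U.
        Visit Q.
        At Q: go right to H.
          H is a leaf — visit H.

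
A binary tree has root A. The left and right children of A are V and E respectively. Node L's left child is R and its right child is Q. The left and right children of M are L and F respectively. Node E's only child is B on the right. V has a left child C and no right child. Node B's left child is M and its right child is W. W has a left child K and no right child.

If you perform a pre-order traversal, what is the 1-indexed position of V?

2

Pre-order visits the node, then its left subtree, then its right subtree.
Visit A.
At A: go left to V.
  Visit V.
  At V: go left to C.
    C is a leaf — visit C.
  At V: no right child.
At A: go right to E.
  Visit E.
  At E: no left child.
  At E: go right to B.
    Visit B.
    At B: go left to M.
      Visit M.
      At M: go left to L.
        Visit L.
        At L: go left to R.
          R is a leaf — visit R.
        At L: go right to Q.
          Q is a leaf — visit Q.
      At M: go right to F.
        F is a leaf — visit F.
    At B: go right to W.
      Visit W.
      At W: go left to K.
        K is a leaf — visit K.
      At W: no right child.
Full pre-order sequence: A, V, C, E, B, M, L, R, Q, F, W, K.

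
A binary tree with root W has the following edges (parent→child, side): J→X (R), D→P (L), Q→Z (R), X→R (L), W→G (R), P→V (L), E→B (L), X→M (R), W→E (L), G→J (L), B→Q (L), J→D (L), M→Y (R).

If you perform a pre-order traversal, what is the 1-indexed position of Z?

Pre-order visits the node, then its left subtree, then its right subtree.
Visit W.
At W: go left to E.
  Visit E.
  At E: go left to B.
    Visit B.
    At B: go left to Q.
      Visit Q.
      At Q: no left child.
      At Q: go right to Z.
        Z is a leaf — visit Z.
    At B: no right child.
  At E: no right child.
At W: go right to G.
  Visit G.
  At G: go left to J.
    Visit J.
    At J: go left to D.
      Visit D.
      At D: go left to P.
        Visit P.
        At P: go left to V.
          V is a leaf — visit V.
        At P: no right child.
      At D: no right child.
    At J: go right to X.
      Visit X.
      At X: go left to R.
        R is a leaf — visit R.
      At X: go right to M.
        Visit M.
        At M: no left child.
        At M: go right to Y.
          Y is a leaf — visit Y.
  At G: no right child.
Full pre-order sequence: W, E, B, Q, Z, G, J, D, P, V, X, R, M, Y.

5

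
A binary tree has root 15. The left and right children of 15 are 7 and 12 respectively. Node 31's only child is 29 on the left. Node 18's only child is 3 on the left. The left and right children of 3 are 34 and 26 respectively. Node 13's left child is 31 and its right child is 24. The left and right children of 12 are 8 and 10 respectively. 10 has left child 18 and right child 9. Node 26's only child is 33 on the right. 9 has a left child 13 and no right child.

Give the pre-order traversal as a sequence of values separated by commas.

Pre-order visits the node, then its left subtree, then its right subtree.
Visit 15.
At 15: go left to 7.
  7 is a leaf — visit 7.
At 15: go right to 12.
  Visit 12.
  At 12: go left to 8.
    8 is a leaf — visit 8.
  At 12: go right to 10.
    Visit 10.
    At 10: go left to 18.
      Visit 18.
      At 18: go left to 3.
        Visit 3.
        At 3: go left to 34.
          34 is a leaf — visit 34.
        At 3: go right to 26.
          Visit 26.
          At 26: no left child.
          At 26: go right to 33.
            33 is a leaf — visit 33.
      At 18: no right child.
    At 10: go right to 9.
      Visit 9.
      At 9: go left to 13.
        Visit 13.
        At 13: go left to 31.
          Visit 31.
          At 31: go left to 29.
            29 is a leaf — visit 29.
          At 31: no right child.
        At 13: go right to 24.
          24 is a leaf — visit 24.
      At 9: no right child.

15, 7, 12, 8, 10, 18, 3, 34, 26, 33, 9, 13, 31, 29, 24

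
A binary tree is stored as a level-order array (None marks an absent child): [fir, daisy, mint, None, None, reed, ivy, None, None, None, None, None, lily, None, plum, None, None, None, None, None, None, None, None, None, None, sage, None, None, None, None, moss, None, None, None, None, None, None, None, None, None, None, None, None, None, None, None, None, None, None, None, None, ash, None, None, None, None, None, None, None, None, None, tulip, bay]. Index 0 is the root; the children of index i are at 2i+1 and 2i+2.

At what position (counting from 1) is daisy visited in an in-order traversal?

In-order visits the left subtree, then the node, then the right subtree.
At fir: go left to daisy.
  daisy is a leaf — visit daisy.
Visit fir.
At fir: go right to mint.
  At mint: go left to reed.
    At reed: no left child.
    Visit reed.
    At reed: go right to lily.
      At lily: go left to sage.
        At sage: go left to ash.
          ash is a leaf — visit ash.
        Visit sage.
        At sage: no right child.
      Visit lily.
      At lily: no right child.
  Visit mint.
  At mint: go right to ivy.
    At ivy: no left child.
    Visit ivy.
    At ivy: go right to plum.
      At plum: no left child.
      Visit plum.
      At plum: go right to moss.
        At moss: go left to tulip.
          tulip is a leaf — visit tulip.
        Visit moss.
        At moss: go right to bay.
          bay is a leaf — visit bay.
Full in-order sequence: daisy, fir, reed, ash, sage, lily, mint, ivy, plum, tulip, moss, bay.

1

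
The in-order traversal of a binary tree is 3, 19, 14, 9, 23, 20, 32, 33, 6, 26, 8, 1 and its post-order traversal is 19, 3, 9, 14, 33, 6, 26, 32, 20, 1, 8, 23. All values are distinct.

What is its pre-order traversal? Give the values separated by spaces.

23 14 3 19 9 8 20 32 26 6 33 1

The last element of post-order is the root; it splits in-order into left and right subtrees.
Root 23: left subtree has 4 nodes {3, 19, 14, 9}, right has 7 {20, 32, 33, 6, 26, 8, 1}.
  Root 14: left subtree has 2 nodes {3, 19}, right has 1 {9}.
    Root 3: left subtree has 0 nodes { }, right has 1 {19}.
  Root 8: left subtree has 5 nodes {20, 32, 33, 6, 26}, right has 1 {1}.
    Root 20: left subtree has 0 nodes { }, right has 4 {32, 33, 6, 26}.
      Root 32: left subtree has 0 nodes { }, right has 3 {33, 6, 26}.
        Root 26: left subtree has 2 nodes {33, 6}, right has 0 { }.
          Root 6: left subtree has 1 node {33}, right has 0 { }.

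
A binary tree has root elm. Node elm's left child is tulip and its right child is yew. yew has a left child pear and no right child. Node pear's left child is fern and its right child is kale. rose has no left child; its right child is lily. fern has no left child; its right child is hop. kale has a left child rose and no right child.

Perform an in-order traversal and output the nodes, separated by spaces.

In-order visits the left subtree, then the node, then the right subtree.
At elm: go left to tulip.
  tulip is a leaf — visit tulip.
Visit elm.
At elm: go right to yew.
  At yew: go left to pear.
    At pear: go left to fern.
      At fern: no left child.
      Visit fern.
      At fern: go right to hop.
        hop is a leaf — visit hop.
    Visit pear.
    At pear: go right to kale.
      At kale: go left to rose.
        At rose: no left child.
        Visit rose.
        At rose: go right to lily.
          lily is a leaf — visit lily.
      Visit kale.
      At kale: no right child.
  Visit yew.
  At yew: no right child.

tulip elm fern hop pear rose lily kale yew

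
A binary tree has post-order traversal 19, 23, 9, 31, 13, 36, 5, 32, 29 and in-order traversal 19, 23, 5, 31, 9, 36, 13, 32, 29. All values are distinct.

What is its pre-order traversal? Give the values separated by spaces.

29 32 5 23 19 36 31 9 13

The last element of post-order is the root; it splits in-order into left and right subtrees.
Root 29: left subtree has 8 nodes {19, 23, 5, 31, 9, 36, 13, 32}, right has 0 { }.
  Root 32: left subtree has 7 nodes {19, 23, 5, 31, 9, 36, 13}, right has 0 { }.
    Root 5: left subtree has 2 nodes {19, 23}, right has 4 {31, 9, 36, 13}.
      Root 23: left subtree has 1 node {19}, right has 0 { }.
      Root 36: left subtree has 2 nodes {31, 9}, right has 1 {13}.
        Root 31: left subtree has 0 nodes { }, right has 1 {9}.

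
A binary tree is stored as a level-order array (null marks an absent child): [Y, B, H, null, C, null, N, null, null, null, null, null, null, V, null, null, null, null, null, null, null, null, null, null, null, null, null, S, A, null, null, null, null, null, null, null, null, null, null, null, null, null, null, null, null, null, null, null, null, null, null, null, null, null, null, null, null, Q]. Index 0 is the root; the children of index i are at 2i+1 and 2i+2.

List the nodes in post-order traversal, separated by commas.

Post-order visits the left subtree, then the right subtree, then the node.
At Y: go left to B.
  At B: no left child.
  At B: go right to C.
    C is a leaf — visit C.
  Visit B.
At Y: go right to H.
  At H: no left child.
  At H: go right to N.
    At N: go left to V.
      At V: go left to S.
        S is a leaf — visit S.
      At V: go right to A.
        At A: go left to Q.
          Q is a leaf — visit Q.
        At A: no right child.
        Visit A.
      Visit V.
    At N: no right child.
    Visit N.
  Visit H.
Visit Y.

C, B, S, Q, A, V, N, H, Y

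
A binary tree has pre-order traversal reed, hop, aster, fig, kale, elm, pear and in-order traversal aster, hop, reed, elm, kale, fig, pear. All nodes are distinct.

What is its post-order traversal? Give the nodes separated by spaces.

aster hop elm kale pear fig reed

The first element of pre-order is the root; it splits in-order into left and right subtrees.
Root reed: left subtree has 2 nodes {aster, hop}, right has 4 {elm, kale, fig, pear}.
  Root hop: left subtree has 1 node {aster}, right has 0 { }.
  Root fig: left subtree has 2 nodes {elm, kale}, right has 1 {pear}.
    Root kale: left subtree has 1 node {elm}, right has 0 { }.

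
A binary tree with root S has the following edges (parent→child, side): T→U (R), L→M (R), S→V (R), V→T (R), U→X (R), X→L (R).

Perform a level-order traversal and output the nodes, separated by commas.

S, V, T, U, X, L, M

Level-order visits nodes level by level from the root, left to right within each level.
Level 0: S
Level 1: V
Level 2: T
Level 3: U
Level 4: X
Level 5: L
Level 6: M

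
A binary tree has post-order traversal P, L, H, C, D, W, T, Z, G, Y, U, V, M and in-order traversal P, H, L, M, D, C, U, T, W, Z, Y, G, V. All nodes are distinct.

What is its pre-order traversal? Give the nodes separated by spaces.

The last element of post-order is the root; it splits in-order into left and right subtrees.
Root M: left subtree has 3 nodes {P, H, L}, right has 9 {D, C, U, T, W, Z, Y, G, V}.
  Root H: left subtree has 1 node {P}, right has 1 {L}.
  Root V: left subtree has 8 nodes {D, C, U, T, W, Z, Y, G}, right has 0 { }.
    Root U: left subtree has 2 nodes {D, C}, right has 5 {T, W, Z, Y, G}.
      Root D: left subtree has 0 nodes { }, right has 1 {C}.
      Root Y: left subtree has 3 nodes {T, W, Z}, right has 1 {G}.
        Root Z: left subtree has 2 nodes {T, W}, right has 0 { }.
          Root T: left subtree has 0 nodes { }, right has 1 {W}.

M H P L V U D C Y Z T W G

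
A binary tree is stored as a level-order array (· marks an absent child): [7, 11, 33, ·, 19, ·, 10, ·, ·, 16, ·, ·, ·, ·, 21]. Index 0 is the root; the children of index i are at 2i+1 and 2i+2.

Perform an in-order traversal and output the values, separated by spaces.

In-order visits the left subtree, then the node, then the right subtree.
At 7: go left to 11.
  At 11: no left child.
  Visit 11.
  At 11: go right to 19.
    At 19: go left to 16.
      16 is a leaf — visit 16.
    Visit 19.
    At 19: no right child.
Visit 7.
At 7: go right to 33.
  At 33: no left child.
  Visit 33.
  At 33: go right to 10.
    At 10: no left child.
    Visit 10.
    At 10: go right to 21.
      21 is a leaf — visit 21.

11 16 19 7 33 10 21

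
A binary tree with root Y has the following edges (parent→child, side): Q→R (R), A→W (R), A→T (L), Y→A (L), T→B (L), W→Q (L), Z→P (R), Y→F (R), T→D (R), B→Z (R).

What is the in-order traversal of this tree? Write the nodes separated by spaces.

In-order visits the left subtree, then the node, then the right subtree.
At Y: go left to A.
  At A: go left to T.
    At T: go left to B.
      At B: no left child.
      Visit B.
      At B: go right to Z.
        At Z: no left child.
        Visit Z.
        At Z: go right to P.
          P is a leaf — visit P.
    Visit T.
    At T: go right to D.
      D is a leaf — visit D.
  Visit A.
  At A: go right to W.
    At W: go left to Q.
      At Q: no left child.
      Visit Q.
      At Q: go right to R.
        R is a leaf — visit R.
    Visit W.
    At W: no right child.
Visit Y.
At Y: go right to F.
  F is a leaf — visit F.

B Z P T D A Q R W Y F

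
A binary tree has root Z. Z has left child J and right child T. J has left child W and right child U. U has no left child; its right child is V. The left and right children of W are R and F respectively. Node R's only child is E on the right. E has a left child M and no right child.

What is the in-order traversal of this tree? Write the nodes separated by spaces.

R M E W F J U V Z T

In-order visits the left subtree, then the node, then the right subtree.
At Z: go left to J.
  At J: go left to W.
    At W: go left to R.
      At R: no left child.
      Visit R.
      At R: go right to E.
        At E: go left to M.
          M is a leaf — visit M.
        Visit E.
        At E: no right child.
    Visit W.
    At W: go right to F.
      F is a leaf — visit F.
  Visit J.
  At J: go right to U.
    At U: no left child.
    Visit U.
    At U: go right to V.
      V is a leaf — visit V.
Visit Z.
At Z: go right to T.
  T is a leaf — visit T.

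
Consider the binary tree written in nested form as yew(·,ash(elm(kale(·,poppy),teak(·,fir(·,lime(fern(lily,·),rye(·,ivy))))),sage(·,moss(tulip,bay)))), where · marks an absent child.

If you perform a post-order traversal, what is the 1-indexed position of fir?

8

Post-order visits the left subtree, then the right subtree, then the node.
At yew: no left child.
At yew: go right to ash.
  At ash: go left to elm.
    At elm: go left to kale.
      At kale: no left child.
      At kale: go right to poppy.
        poppy is a leaf — visit poppy.
      Visit kale.
    At elm: go right to teak.
      At teak: no left child.
      At teak: go right to fir.
        At fir: no left child.
        At fir: go right to lime.
          At lime: go left to fern.
            At fern: go left to lily.
              lily is a leaf — visit lily.
            At fern: no right child.
            Visit fern.
          At lime: go right to rye.
            At rye: no left child.
            At rye: go right to ivy.
              ivy is a leaf — visit ivy.
            Visit rye.
          Visit lime.
        Visit fir.
      Visit teak.
    Visit elm.
  At ash: go right to sage.
    At sage: no left child.
    At sage: go right to moss.
      At moss: go left to tulip.
        tulip is a leaf — visit tulip.
      At moss: go right to bay.
        bay is a leaf — visit bay.
      Visit moss.
    Visit sage.
  Visit ash.
Visit yew.
Full post-order sequence: poppy, kale, lily, fern, ivy, rye, lime, fir, teak, elm, tulip, bay, moss, sage, ash, yew.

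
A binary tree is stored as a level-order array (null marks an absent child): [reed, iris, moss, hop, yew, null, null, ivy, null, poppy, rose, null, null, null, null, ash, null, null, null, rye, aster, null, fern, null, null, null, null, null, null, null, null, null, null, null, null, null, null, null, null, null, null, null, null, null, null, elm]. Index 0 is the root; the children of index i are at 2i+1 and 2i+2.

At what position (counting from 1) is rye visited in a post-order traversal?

Post-order visits the left subtree, then the right subtree, then the node.
At reed: go left to iris.
  At iris: go left to hop.
    At hop: go left to ivy.
      At ivy: go left to ash.
        ash is a leaf — visit ash.
      At ivy: no right child.
      Visit ivy.
    At hop: no right child.
    Visit hop.
  At iris: go right to yew.
    At yew: go left to poppy.
      At poppy: go left to rye.
        rye is a leaf — visit rye.
      At poppy: go right to aster.
        aster is a leaf — visit aster.
      Visit poppy.
    At yew: go right to rose.
      At rose: no left child.
      At rose: go right to fern.
        At fern: go left to elm.
          elm is a leaf — visit elm.
        At fern: no right child.
        Visit fern.
      Visit rose.
    Visit yew.
  Visit iris.
At reed: go right to moss.
  moss is a leaf — visit moss.
Visit reed.
Full post-order sequence: ash, ivy, hop, rye, aster, poppy, elm, fern, rose, yew, iris, moss, reed.

4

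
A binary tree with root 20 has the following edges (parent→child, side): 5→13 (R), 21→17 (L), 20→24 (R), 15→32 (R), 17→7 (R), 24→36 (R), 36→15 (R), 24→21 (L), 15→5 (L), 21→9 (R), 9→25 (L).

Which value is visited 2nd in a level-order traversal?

Level-order visits nodes level by level from the root, left to right within each level.
Level 0: 20
Level 1: 24
Level 2: 21, 36
Level 3: 17, 9, 15
Level 4: 7, 25, 5, 32
Level 5: 13
Full level-order sequence: 20, 24, 21, 36, 17, 9, 15, 7, 25, 5, 32, 13.

24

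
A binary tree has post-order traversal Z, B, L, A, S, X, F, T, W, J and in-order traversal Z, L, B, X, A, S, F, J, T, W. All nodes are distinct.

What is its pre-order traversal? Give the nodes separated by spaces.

J F X L Z B S A W T

The last element of post-order is the root; it splits in-order into left and right subtrees.
Root J: left subtree has 7 nodes {Z, L, B, X, A, S, F}, right has 2 {T, W}.
  Root F: left subtree has 6 nodes {Z, L, B, X, A, S}, right has 0 { }.
    Root X: left subtree has 3 nodes {Z, L, B}, right has 2 {A, S}.
      Root L: left subtree has 1 node {Z}, right has 1 {B}.
      Root S: left subtree has 1 node {A}, right has 0 { }.
  Root W: left subtree has 1 node {T}, right has 0 { }.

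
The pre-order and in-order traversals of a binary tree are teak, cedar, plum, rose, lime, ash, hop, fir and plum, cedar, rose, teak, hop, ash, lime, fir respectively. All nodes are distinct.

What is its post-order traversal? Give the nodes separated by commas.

plum, rose, cedar, hop, ash, fir, lime, teak

The first element of pre-order is the root; it splits in-order into left and right subtrees.
Root teak: left subtree has 3 nodes {plum, cedar, rose}, right has 4 {hop, ash, lime, fir}.
  Root cedar: left subtree has 1 node {plum}, right has 1 {rose}.
  Root lime: left subtree has 2 nodes {hop, ash}, right has 1 {fir}.
    Root ash: left subtree has 1 node {hop}, right has 0 { }.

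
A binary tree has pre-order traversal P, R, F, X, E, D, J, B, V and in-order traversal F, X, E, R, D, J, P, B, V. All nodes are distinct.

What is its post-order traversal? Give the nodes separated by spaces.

E X F J D R V B P

The first element of pre-order is the root; it splits in-order into left and right subtrees.
Root P: left subtree has 6 nodes {F, X, E, R, D, J}, right has 2 {B, V}.
  Root R: left subtree has 3 nodes {F, X, E}, right has 2 {D, J}.
    Root F: left subtree has 0 nodes { }, right has 2 {X, E}.
      Root X: left subtree has 0 nodes { }, right has 1 {E}.
    Root D: left subtree has 0 nodes { }, right has 1 {J}.
  Root B: left subtree has 0 nodes { }, right has 1 {V}.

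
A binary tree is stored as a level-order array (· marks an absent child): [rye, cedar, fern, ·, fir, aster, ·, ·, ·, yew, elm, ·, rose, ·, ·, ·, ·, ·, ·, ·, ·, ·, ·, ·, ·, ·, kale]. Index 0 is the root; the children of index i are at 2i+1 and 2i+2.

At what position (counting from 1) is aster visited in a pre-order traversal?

7

Pre-order visits the node, then its left subtree, then its right subtree.
Visit rye.
At rye: go left to cedar.
  Visit cedar.
  At cedar: no left child.
  At cedar: go right to fir.
    Visit fir.
    At fir: go left to yew.
      yew is a leaf — visit yew.
    At fir: go right to elm.
      elm is a leaf — visit elm.
At rye: go right to fern.
  Visit fern.
  At fern: go left to aster.
    Visit aster.
    At aster: no left child.
    At aster: go right to rose.
      Visit rose.
      At rose: no left child.
      At rose: go right to kale.
        kale is a leaf — visit kale.
  At fern: no right child.
Full pre-order sequence: rye, cedar, fir, yew, elm, fern, aster, rose, kale.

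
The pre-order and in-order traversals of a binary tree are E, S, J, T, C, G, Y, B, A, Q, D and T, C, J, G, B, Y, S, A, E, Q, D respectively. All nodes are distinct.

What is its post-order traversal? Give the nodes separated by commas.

The first element of pre-order is the root; it splits in-order into left and right subtrees.
Root E: left subtree has 8 nodes {T, C, J, G, B, Y, S, A}, right has 2 {Q, D}.
  Root S: left subtree has 6 nodes {T, C, J, G, B, Y}, right has 1 {A}.
    Root J: left subtree has 2 nodes {T, C}, right has 3 {G, B, Y}.
      Root T: left subtree has 0 nodes { }, right has 1 {C}.
      Root G: left subtree has 0 nodes { }, right has 2 {B, Y}.
        Root Y: left subtree has 1 node {B}, right has 0 { }.
  Root Q: left subtree has 0 nodes { }, right has 1 {D}.

C, T, B, Y, G, J, A, S, D, Q, E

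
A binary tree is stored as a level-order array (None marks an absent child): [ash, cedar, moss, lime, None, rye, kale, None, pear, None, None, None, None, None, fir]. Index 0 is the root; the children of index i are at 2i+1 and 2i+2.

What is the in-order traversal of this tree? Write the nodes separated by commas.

lime, pear, cedar, ash, rye, moss, kale, fir

In-order visits the left subtree, then the node, then the right subtree.
At ash: go left to cedar.
  At cedar: go left to lime.
    At lime: no left child.
    Visit lime.
    At lime: go right to pear.
      pear is a leaf — visit pear.
  Visit cedar.
  At cedar: no right child.
Visit ash.
At ash: go right to moss.
  At moss: go left to rye.
    rye is a leaf — visit rye.
  Visit moss.
  At moss: go right to kale.
    At kale: no left child.
    Visit kale.
    At kale: go right to fir.
      fir is a leaf — visit fir.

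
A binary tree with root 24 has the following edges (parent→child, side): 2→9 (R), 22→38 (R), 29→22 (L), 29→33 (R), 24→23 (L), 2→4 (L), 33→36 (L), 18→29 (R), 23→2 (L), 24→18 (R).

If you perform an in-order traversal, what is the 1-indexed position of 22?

7

In-order visits the left subtree, then the node, then the right subtree.
At 24: go left to 23.
  At 23: go left to 2.
    At 2: go left to 4.
      4 is a leaf — visit 4.
    Visit 2.
    At 2: go right to 9.
      9 is a leaf — visit 9.
  Visit 23.
  At 23: no right child.
Visit 24.
At 24: go right to 18.
  At 18: no left child.
  Visit 18.
  At 18: go right to 29.
    At 29: go left to 22.
      At 22: no left child.
      Visit 22.
      At 22: go right to 38.
        38 is a leaf — visit 38.
    Visit 29.
    At 29: go right to 33.
      At 33: go left to 36.
        36 is a leaf — visit 36.
      Visit 33.
      At 33: no right child.
Full in-order sequence: 4, 2, 9, 23, 24, 18, 22, 38, 29, 36, 33.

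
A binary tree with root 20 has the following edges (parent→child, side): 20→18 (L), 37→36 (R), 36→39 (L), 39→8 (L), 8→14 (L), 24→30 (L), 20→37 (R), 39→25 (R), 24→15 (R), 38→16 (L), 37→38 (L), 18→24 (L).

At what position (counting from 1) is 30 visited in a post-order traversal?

1

Post-order visits the left subtree, then the right subtree, then the node.
At 20: go left to 18.
  At 18: go left to 24.
    At 24: go left to 30.
      30 is a leaf — visit 30.
    At 24: go right to 15.
      15 is a leaf — visit 15.
    Visit 24.
  At 18: no right child.
  Visit 18.
At 20: go right to 37.
  At 37: go left to 38.
    At 38: go left to 16.
      16 is a leaf — visit 16.
    At 38: no right child.
    Visit 38.
  At 37: go right to 36.
    At 36: go left to 39.
      At 39: go left to 8.
        At 8: go left to 14.
          14 is a leaf — visit 14.
        At 8: no right child.
        Visit 8.
      At 39: go right to 25.
        25 is a leaf — visit 25.
      Visit 39.
    At 36: no right child.
    Visit 36.
  Visit 37.
Visit 20.
Full post-order sequence: 30, 15, 24, 18, 16, 38, 14, 8, 25, 39, 36, 37, 20.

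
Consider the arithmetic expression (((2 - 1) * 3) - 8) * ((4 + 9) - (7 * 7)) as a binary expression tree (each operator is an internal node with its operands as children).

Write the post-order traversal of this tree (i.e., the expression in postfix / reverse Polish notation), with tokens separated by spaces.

Post-order on an expression tree gives postfix notation: for each operator, emit left operand, right operand, then the operator.

2 1 - 3 * 8 - 4 9 + 7 7 * - *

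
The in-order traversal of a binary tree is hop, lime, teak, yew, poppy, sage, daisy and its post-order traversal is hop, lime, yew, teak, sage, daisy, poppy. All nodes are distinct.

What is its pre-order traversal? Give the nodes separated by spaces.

The last element of post-order is the root; it splits in-order into left and right subtrees.
Root poppy: left subtree has 4 nodes {hop, lime, teak, yew}, right has 2 {sage, daisy}.
  Root teak: left subtree has 2 nodes {hop, lime}, right has 1 {yew}.
    Root lime: left subtree has 1 node {hop}, right has 0 { }.
  Root daisy: left subtree has 1 node {sage}, right has 0 { }.

poppy teak lime hop yew daisy sage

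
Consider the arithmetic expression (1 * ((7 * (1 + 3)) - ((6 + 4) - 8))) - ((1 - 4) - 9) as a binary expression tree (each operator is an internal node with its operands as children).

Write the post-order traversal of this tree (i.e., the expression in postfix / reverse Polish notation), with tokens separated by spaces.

1 7 1 3 + * 6 4 + 8 - - * 1 4 - 9 - -

Post-order on an expression tree gives postfix notation: for each operator, emit left operand, right operand, then the operator.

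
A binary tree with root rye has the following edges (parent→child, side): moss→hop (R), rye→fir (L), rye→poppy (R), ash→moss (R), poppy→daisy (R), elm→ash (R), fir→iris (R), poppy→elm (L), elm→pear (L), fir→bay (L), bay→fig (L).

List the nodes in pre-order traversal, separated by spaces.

Pre-order visits the node, then its left subtree, then its right subtree.
Visit rye.
At rye: go left to fir.
  Visit fir.
  At fir: go left to bay.
    Visit bay.
    At bay: go left to fig.
      fig is a leaf — visit fig.
    At bay: no right child.
  At fir: go right to iris.
    iris is a leaf — visit iris.
At rye: go right to poppy.
  Visit poppy.
  At poppy: go left to elm.
    Visit elm.
    At elm: go left to pear.
      pear is a leaf — visit pear.
    At elm: go right to ash.
      Visit ash.
      At ash: no left child.
      At ash: go right to moss.
        Visit moss.
        At moss: no left child.
        At moss: go right to hop.
          hop is a leaf — visit hop.
  At poppy: go right to daisy.
    daisy is a leaf — visit daisy.

rye fir bay fig iris poppy elm pear ash moss hop daisy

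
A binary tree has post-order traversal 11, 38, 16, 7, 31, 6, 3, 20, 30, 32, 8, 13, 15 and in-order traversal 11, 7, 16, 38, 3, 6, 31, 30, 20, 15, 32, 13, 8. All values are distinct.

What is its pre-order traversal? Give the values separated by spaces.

The last element of post-order is the root; it splits in-order into left and right subtrees.
Root 15: left subtree has 9 nodes {11, 7, 16, 38, 3, 6, 31, 30, 20}, right has 3 {32, 13, 8}.
  Root 30: left subtree has 7 nodes {11, 7, 16, 38, 3, 6, 31}, right has 1 {20}.
    Root 3: left subtree has 4 nodes {11, 7, 16, 38}, right has 2 {6, 31}.
      Root 7: left subtree has 1 node {11}, right has 2 {16, 38}.
        Root 16: left subtree has 0 nodes { }, right has 1 {38}.
      Root 6: left subtree has 0 nodes { }, right has 1 {31}.
  Root 13: left subtree has 1 node {32}, right has 1 {8}.

15 30 3 7 11 16 38 6 31 20 13 32 8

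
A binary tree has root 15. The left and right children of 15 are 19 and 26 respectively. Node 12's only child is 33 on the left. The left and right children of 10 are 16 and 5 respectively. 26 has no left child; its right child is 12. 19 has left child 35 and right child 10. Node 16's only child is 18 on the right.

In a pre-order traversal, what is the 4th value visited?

Pre-order visits the node, then its left subtree, then its right subtree.
Visit 15.
At 15: go left to 19.
  Visit 19.
  At 19: go left to 35.
    35 is a leaf — visit 35.
  At 19: go right to 10.
    Visit 10.
    At 10: go left to 16.
      Visit 16.
      At 16: no left child.
      At 16: go right to 18.
        18 is a leaf — visit 18.
    At 10: go right to 5.
      5 is a leaf — visit 5.
At 15: go right to 26.
  Visit 26.
  At 26: no left child.
  At 26: go right to 12.
    Visit 12.
    At 12: go left to 33.
      33 is a leaf — visit 33.
    At 12: no right child.
Full pre-order sequence: 15, 19, 35, 10, 16, 18, 5, 26, 12, 33.

10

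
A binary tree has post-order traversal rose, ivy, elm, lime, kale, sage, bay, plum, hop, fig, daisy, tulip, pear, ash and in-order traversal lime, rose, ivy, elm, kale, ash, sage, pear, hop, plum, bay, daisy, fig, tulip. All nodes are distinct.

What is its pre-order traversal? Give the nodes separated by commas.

The last element of post-order is the root; it splits in-order into left and right subtrees.
Root ash: left subtree has 5 nodes {lime, rose, ivy, elm, kale}, right has 8 {sage, pear, hop, plum, bay, daisy, fig, tulip}.
  Root kale: left subtree has 4 nodes {lime, rose, ivy, elm}, right has 0 { }.
    Root lime: left subtree has 0 nodes { }, right has 3 {rose, ivy, elm}.
      Root elm: left subtree has 2 nodes {rose, ivy}, right has 0 { }.
        Root ivy: left subtree has 1 node {rose}, right has 0 { }.
  Root pear: left subtree has 1 node {sage}, right has 6 {hop, plum, bay, daisy, fig, tulip}.
    Root tulip: left subtree has 5 nodes {hop, plum, bay, daisy, fig}, right has 0 { }.
      Root daisy: left subtree has 3 nodes {hop, plum, bay}, right has 1 {fig}.
        Root hop: left subtree has 0 nodes { }, right has 2 {plum, bay}.
          Root plum: left subtree has 0 nodes { }, right has 1 {bay}.

ash, kale, lime, elm, ivy, rose, pear, sage, tulip, daisy, hop, plum, bay, fig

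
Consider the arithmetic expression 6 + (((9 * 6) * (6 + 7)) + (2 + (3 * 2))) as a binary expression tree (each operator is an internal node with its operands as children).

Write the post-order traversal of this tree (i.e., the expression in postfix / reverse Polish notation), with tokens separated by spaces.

Post-order on an expression tree gives postfix notation: for each operator, emit left operand, right operand, then the operator.

6 9 6 * 6 7 + * 2 3 2 * + + +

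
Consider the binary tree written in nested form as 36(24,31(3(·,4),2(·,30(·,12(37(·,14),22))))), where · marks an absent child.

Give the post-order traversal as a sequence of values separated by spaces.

24 4 3 14 37 22 12 30 2 31 36

Post-order visits the left subtree, then the right subtree, then the node.
At 36: go left to 24.
  24 is a leaf — visit 24.
At 36: go right to 31.
  At 31: go left to 3.
    At 3: no left child.
    At 3: go right to 4.
      4 is a leaf — visit 4.
    Visit 3.
  At 31: go right to 2.
    At 2: no left child.
    At 2: go right to 30.
      At 30: no left child.
      At 30: go right to 12.
        At 12: go left to 37.
          At 37: no left child.
          At 37: go right to 14.
            14 is a leaf — visit 14.
          Visit 37.
        At 12: go right to 22.
          22 is a leaf — visit 22.
        Visit 12.
      Visit 30.
    Visit 2.
  Visit 31.
Visit 36.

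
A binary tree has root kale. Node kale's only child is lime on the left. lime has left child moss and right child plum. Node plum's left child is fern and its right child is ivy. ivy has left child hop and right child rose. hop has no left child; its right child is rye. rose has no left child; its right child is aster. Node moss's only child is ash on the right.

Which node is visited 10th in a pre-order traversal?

rose

Pre-order visits the node, then its left subtree, then its right subtree.
Visit kale.
At kale: go left to lime.
  Visit lime.
  At lime: go left to moss.
    Visit moss.
    At moss: no left child.
    At moss: go right to ash.
      ash is a leaf — visit ash.
  At lime: go right to plum.
    Visit plum.
    At plum: go left to fern.
      fern is a leaf — visit fern.
    At plum: go right to ivy.
      Visit ivy.
      At ivy: go left to hop.
        Visit hop.
        At hop: no left child.
        At hop: go right to rye.
          rye is a leaf — visit rye.
      At ivy: go right to rose.
        Visit rose.
        At rose: no left child.
        At rose: go right to aster.
          aster is a leaf — visit aster.
At kale: no right child.
Full pre-order sequence: kale, lime, moss, ash, plum, fern, ivy, hop, rye, rose, aster.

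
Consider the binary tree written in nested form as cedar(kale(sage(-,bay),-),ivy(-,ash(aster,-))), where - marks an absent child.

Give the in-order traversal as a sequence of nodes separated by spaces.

In-order visits the left subtree, then the node, then the right subtree.
At cedar: go left to kale.
  At kale: go left to sage.
    At sage: no left child.
    Visit sage.
    At sage: go right to bay.
      bay is a leaf — visit bay.
  Visit kale.
  At kale: no right child.
Visit cedar.
At cedar: go right to ivy.
  At ivy: no left child.
  Visit ivy.
  At ivy: go right to ash.
    At ash: go left to aster.
      aster is a leaf — visit aster.
    Visit ash.
    At ash: no right child.

sage bay kale cedar ivy aster ash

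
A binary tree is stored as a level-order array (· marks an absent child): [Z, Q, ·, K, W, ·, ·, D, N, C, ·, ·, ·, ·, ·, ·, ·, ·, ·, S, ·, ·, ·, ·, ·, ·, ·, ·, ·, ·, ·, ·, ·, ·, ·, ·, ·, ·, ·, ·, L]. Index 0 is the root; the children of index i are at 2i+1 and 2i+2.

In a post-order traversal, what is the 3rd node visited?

Post-order visits the left subtree, then the right subtree, then the node.
At Z: go left to Q.
  At Q: go left to K.
    At K: go left to D.
      D is a leaf — visit D.
    At K: go right to N.
      N is a leaf — visit N.
    Visit K.
  At Q: go right to W.
    At W: go left to C.
      At C: go left to S.
        At S: no left child.
        At S: go right to L.
          L is a leaf — visit L.
        Visit S.
      At C: no right child.
      Visit C.
    At W: no right child.
    Visit W.
  Visit Q.
At Z: no right child.
Visit Z.
Full post-order sequence: D, N, K, L, S, C, W, Q, Z.

K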